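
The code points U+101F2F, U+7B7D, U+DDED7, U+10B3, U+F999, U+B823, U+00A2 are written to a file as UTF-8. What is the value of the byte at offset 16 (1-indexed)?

0xA6

1-indexed offset 16 is 0-indexed offset 15.
U+101F2F → 4-byte form F4 81 BC AF at offsets 0–3.
U+7B7D → 3-byte form E7 AD BD at offsets 4–6.
U+DDED7 → 4-byte form F3 9D BB 97 at offsets 7–10.
U+10B3 → 3-byte form E1 82 B3 at offsets 11–13.
U+F999 → 3-byte form EF A6 99 at offsets 14–16.
Offset 15 falls in char 5's range; it's byte 2 of EF A6 99 = 0xA6.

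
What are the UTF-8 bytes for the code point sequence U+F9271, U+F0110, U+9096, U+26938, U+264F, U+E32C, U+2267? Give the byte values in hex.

U+F9271: 4-byte form → F3 B9 89 B1.
U+F0110: 4-byte form → F3 B0 84 90.
U+9096: 3-byte form → E9 82 96.
U+26938: 4-byte form → F0 A6 A4 B8.
U+264F: 3-byte form → E2 99 8F.
U+E32C: 3-byte form → EE 8C AC.
U+2267: 3-byte form → E2 89 A7.
Concatenated (24 bytes): F3 B9 89 B1 F3 B0 84 90 E9 82 96 F0 A6 A4 B8 E2 99 8F EE 8C AC E2 89 A7.

F3 B9 89 B1 F3 B0 84 90 E9 82 96 F0 A6 A4 B8 E2 99 8F EE 8C AC E2 89 A7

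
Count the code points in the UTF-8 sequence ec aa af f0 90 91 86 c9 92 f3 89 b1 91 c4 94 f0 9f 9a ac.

Byte at offset 0: 0xEC = 11101100 → 3-byte char (#1). Advance 3.
Byte at offset 3: 0xF0 = 11110000 → 4-byte char (#2). Advance 4.
Byte at offset 7: 0xC9 = 11001001 → 2-byte char (#3). Advance 2.
Byte at offset 9: 0xF3 = 11110011 → 4-byte char (#4). Advance 4.
Byte at offset 13: 0xC4 = 11000100 → 2-byte char (#5). Advance 2.
Byte at offset 15: 0xF0 = 11110000 → 4-byte char (#6). Advance 4.
Reached end at offset 19 after 6 code points.

6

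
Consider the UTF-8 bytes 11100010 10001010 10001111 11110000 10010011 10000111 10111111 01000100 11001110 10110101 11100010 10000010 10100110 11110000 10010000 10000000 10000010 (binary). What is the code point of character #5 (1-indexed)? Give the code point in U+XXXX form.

U+20A6

Offset 0: leading byte 0xE2 = 11100010 → 3-byte char #1 = E2 8A 8F.
Offset 3: leading byte 0xF0 = 11110000 → 4-byte char #2 = F0 93 87 BF.
Offset 7: leading byte 0x44 = 01000100 → 1-byte char #3 = 44.
Offset 8: leading byte 0xCE = 11001110 → 2-byte char #4 = CE B5.
Offset 10: leading byte 0xE2 = 11100010 → 3-byte char #5 = E2 82 A6.
Leading byte 0xE2 = 11100010 matches 1110xxxx → 3-byte sequence.
Byte 1: 0xE2 = 11100010, payload 0010 (4 bits).
Byte 2: 0x82 = 10000010 (10xxxxxx ✓), payload 000010.
Byte 3: 0xA6 = 10100110 (10xxxxxx ✓), payload 100110.
Concatenate: 0010000010100110 = 0x20A6 (16 bits → U+20A6).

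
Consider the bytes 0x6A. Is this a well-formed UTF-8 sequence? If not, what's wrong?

Leading byte 0x6A = 01101010 → 1-byte form.

valid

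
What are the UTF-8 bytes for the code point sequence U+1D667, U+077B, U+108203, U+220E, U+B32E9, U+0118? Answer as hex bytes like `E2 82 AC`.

F0 9D 99 A7 DD BB F4 88 88 83 E2 88 8E F2 B3 8B A9 C4 98

U+1D667: 4-byte form → F0 9D 99 A7.
U+077B: 2-byte form → DD BB.
U+108203: 4-byte form → F4 88 88 83.
U+220E: 3-byte form → E2 88 8E.
U+B32E9: 4-byte form → F2 B3 8B A9.
U+0118: 2-byte form → C4 98.
Concatenated (19 bytes): F0 9D 99 A7 DD BB F4 88 88 83 E2 88 8E F2 B3 8B A9 C4 98.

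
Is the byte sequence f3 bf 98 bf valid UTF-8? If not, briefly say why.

Leading byte 0xF3 = 11110011 → 4-byte form.
Continuation bytes 0xBF=10111111, 0x98=10011000, 0xBF=10111111 all match 10xxxxxx.
Decoded value 0xFF63F is ≥ 0x10000 (shortest form) and not a surrogate.

valid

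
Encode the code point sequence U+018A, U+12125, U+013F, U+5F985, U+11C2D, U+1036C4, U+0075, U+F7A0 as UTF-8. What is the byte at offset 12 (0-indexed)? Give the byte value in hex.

0xF0

U+018A → 2-byte form C6 8A at offsets 0–1.
U+12125 → 4-byte form F0 92 84 A5 at offsets 2–5.
U+013F → 2-byte form C4 BF at offsets 6–7.
U+5F985 → 4-byte form F1 9F A6 85 at offsets 8–11.
U+11C2D → 4-byte form F0 91 B0 AD at offsets 12–15.
Offset 12 falls in char 5's range; it's byte 1 of F0 91 B0 AD = 0xF0.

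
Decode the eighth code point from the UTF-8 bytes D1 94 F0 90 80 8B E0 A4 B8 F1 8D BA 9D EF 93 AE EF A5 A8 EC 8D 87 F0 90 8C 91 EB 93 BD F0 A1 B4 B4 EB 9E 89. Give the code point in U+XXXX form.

Offset 0: leading byte 0xD1 = 11010001 → 2-byte char #1 = D1 94.
Offset 2: leading byte 0xF0 = 11110000 → 4-byte char #2 = F0 90 80 8B.
Offset 6: leading byte 0xE0 = 11100000 → 3-byte char #3 = E0 A4 B8.
Offset 9: leading byte 0xF1 = 11110001 → 4-byte char #4 = F1 8D BA 9D.
Offset 13: leading byte 0xEF = 11101111 → 3-byte char #5 = EF 93 AE.
Offset 16: leading byte 0xEF = 11101111 → 3-byte char #6 = EF A5 A8.
Offset 19: leading byte 0xEC = 11101100 → 3-byte char #7 = EC 8D 87.
Offset 22: leading byte 0xF0 = 11110000 → 4-byte char #8 = F0 90 8C 91.
Leading byte 0xF0 = 11110000 matches 11110xxx → 4-byte sequence.
Byte 1: 0xF0 = 11110000, payload 000 (3 bits).
Byte 2: 0x90 = 10010000 (10xxxxxx ✓), payload 010000.
Byte 3: 0x8C = 10001100 (10xxxxxx ✓), payload 001100.
Byte 4: 0x91 = 10010001 (10xxxxxx ✓), payload 010001.
Concatenate: 000010000001100010001 = 0x10311 (21 bits → U+10311).

U+10311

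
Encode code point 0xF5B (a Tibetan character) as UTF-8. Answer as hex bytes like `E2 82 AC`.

U+0F5B = 0xF5B = 3931 decimal. In range U+0800–U+FFFF → 3-byte form: 1110xxxx 10xxxxxx 10xxxxxx.
Binary (16 bits): 0000111101011011.
Split 4+6+6: 0000 | 111101 | 011011.
Byte 1: 11100000 = 0xE0.
Byte 2: 10111101 = 0xBD.
Byte 3: 10011011 = 0x9B.

E0 BD 9B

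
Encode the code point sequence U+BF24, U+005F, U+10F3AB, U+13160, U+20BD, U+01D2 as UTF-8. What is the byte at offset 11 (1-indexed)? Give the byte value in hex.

1-indexed offset 11 is 0-indexed offset 10.
U+BF24 → 3-byte form EB BC A4 at offsets 0–2.
U+005F → 1-byte form 5F at offsets 3–3.
U+10F3AB → 4-byte form F4 8F 8E AB at offsets 4–7.
U+13160 → 4-byte form F0 93 85 A0 at offsets 8–11.
Offset 10 falls in char 4's range; it's byte 3 of F0 93 85 A0 = 0x85.

0x85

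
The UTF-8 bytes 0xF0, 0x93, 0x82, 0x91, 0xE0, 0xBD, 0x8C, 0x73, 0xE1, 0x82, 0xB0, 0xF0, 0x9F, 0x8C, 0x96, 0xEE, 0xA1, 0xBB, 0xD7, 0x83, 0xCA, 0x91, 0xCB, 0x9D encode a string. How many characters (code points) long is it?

Byte at offset 0: 0xF0 = 11110000 → 4-byte char (#1). Advance 4.
Byte at offset 4: 0xE0 = 11100000 → 3-byte char (#2). Advance 3.
Byte at offset 7: 0x73 = 01110011 → 1-byte char (#3). Advance 1.
Byte at offset 8: 0xE1 = 11100001 → 3-byte char (#4). Advance 3.
Byte at offset 11: 0xF0 = 11110000 → 4-byte char (#5). Advance 4.
Byte at offset 15: 0xEE = 11101110 → 3-byte char (#6). Advance 3.
Byte at offset 18: 0xD7 = 11010111 → 2-byte char (#7). Advance 2.
Byte at offset 20: 0xCA = 11001010 → 2-byte char (#8). Advance 2.
Byte at offset 22: 0xCB = 11001011 → 2-byte char (#9). Advance 2.
Reached end at offset 24 after 9 code points.

9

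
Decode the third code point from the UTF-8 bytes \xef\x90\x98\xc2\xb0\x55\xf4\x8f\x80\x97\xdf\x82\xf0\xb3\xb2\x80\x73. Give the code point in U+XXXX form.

Offset 0: leading byte 0xEF = 11101111 → 3-byte char #1 = EF 90 98.
Offset 3: leading byte 0xC2 = 11000010 → 2-byte char #2 = C2 B0.
Offset 5: leading byte 0x55 = 01010101 → 1-byte char #3 = 55.
Leading byte 0x55 = 01010101 matches 0xxxxxxx → 1-byte sequence.
Byte 1: 0x55 = 01010101, payload 1010101 (7 bits).
Concatenate: 1010101 = 0x55 (7 bits → U+0055).

U+0055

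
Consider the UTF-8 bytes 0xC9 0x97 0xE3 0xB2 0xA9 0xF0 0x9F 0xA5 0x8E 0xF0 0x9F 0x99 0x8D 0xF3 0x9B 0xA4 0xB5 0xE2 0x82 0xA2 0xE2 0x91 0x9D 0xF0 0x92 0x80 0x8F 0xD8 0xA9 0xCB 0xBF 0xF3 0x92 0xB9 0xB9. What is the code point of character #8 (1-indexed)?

Offset 0: leading byte 0xC9 = 11001001 → 2-byte char #1 = C9 97.
Offset 2: leading byte 0xE3 = 11100011 → 3-byte char #2 = E3 B2 A9.
Offset 5: leading byte 0xF0 = 11110000 → 4-byte char #3 = F0 9F A5 8E.
Offset 9: leading byte 0xF0 = 11110000 → 4-byte char #4 = F0 9F 99 8D.
Offset 13: leading byte 0xF3 = 11110011 → 4-byte char #5 = F3 9B A4 B5.
Offset 17: leading byte 0xE2 = 11100010 → 3-byte char #6 = E2 82 A2.
Offset 20: leading byte 0xE2 = 11100010 → 3-byte char #7 = E2 91 9D.
Offset 23: leading byte 0xF0 = 11110000 → 4-byte char #8 = F0 92 80 8F.
Leading byte 0xF0 = 11110000 matches 11110xxx → 4-byte sequence.
Byte 1: 0xF0 = 11110000, payload 000 (3 bits).
Byte 2: 0x92 = 10010010 (10xxxxxx ✓), payload 010010.
Byte 3: 0x80 = 10000000 (10xxxxxx ✓), payload 000000.
Byte 4: 0x8F = 10001111 (10xxxxxx ✓), payload 001111.
Concatenate: 000010010000000001111 = 0x1200F (21 bits → U+1200F).

U+1200F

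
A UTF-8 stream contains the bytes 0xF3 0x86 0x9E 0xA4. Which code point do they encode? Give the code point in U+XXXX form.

U+C67A4

Leading byte 0xF3 = 11110011 matches 11110xxx → 4-byte sequence.
Byte 1: 0xF3 = 11110011, payload 011 (3 bits).
Byte 2: 0x86 = 10000110 (10xxxxxx ✓), payload 000110.
Byte 3: 0x9E = 10011110 (10xxxxxx ✓), payload 011110.
Byte 4: 0xA4 = 10100100 (10xxxxxx ✓), payload 100100.
Concatenate: 011000110011110100100 = 0xC67A4 (21 bits → U+C67A4).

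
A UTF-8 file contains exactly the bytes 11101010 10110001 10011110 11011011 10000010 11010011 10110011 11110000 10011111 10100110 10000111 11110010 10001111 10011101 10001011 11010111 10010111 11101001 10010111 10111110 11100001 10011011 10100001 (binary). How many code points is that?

Byte at offset 0: 0xEA = 11101010 → 3-byte char (#1). Advance 3.
Byte at offset 3: 0xDB = 11011011 → 2-byte char (#2). Advance 2.
Byte at offset 5: 0xD3 = 11010011 → 2-byte char (#3). Advance 2.
Byte at offset 7: 0xF0 = 11110000 → 4-byte char (#4). Advance 4.
Byte at offset 11: 0xF2 = 11110010 → 4-byte char (#5). Advance 4.
Byte at offset 15: 0xD7 = 11010111 → 2-byte char (#6). Advance 2.
Byte at offset 17: 0xE9 = 11101001 → 3-byte char (#7). Advance 3.
Byte at offset 20: 0xE1 = 11100001 → 3-byte char (#8). Advance 3.
Reached end at offset 23 after 8 code points.

8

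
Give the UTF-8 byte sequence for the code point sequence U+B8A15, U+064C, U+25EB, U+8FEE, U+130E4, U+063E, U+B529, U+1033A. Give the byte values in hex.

U+B8A15: 4-byte form → F2 B8 A8 95.
U+064C: 2-byte form → D9 8C.
U+25EB: 3-byte form → E2 97 AB.
U+8FEE: 3-byte form → E8 BF AE.
U+130E4: 4-byte form → F0 93 83 A4.
U+063E: 2-byte form → D8 BE.
U+B529: 3-byte form → EB 94 A9.
U+1033A: 4-byte form → F0 90 8C BA.
Concatenated (25 bytes): F2 B8 A8 95 D9 8C E2 97 AB E8 BF AE F0 93 83 A4 D8 BE EB 94 A9 F0 90 8C BA.

F2 B8 A8 95 D9 8C E2 97 AB E8 BF AE F0 93 83 A4 D8 BE EB 94 A9 F0 90 8C BA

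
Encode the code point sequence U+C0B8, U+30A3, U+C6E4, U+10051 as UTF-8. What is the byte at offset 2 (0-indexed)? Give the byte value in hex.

0xB8

U+C0B8 → 3-byte form EC 82 B8 at offsets 0–2.
Offset 2 falls in char 1's range; it's byte 3 of EC 82 B8 = 0xB8.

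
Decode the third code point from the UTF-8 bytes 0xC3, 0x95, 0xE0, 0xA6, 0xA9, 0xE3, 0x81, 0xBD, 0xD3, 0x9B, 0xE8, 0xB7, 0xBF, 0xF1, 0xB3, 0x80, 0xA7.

U+307D

Offset 0: leading byte 0xC3 = 11000011 → 2-byte char #1 = C3 95.
Offset 2: leading byte 0xE0 = 11100000 → 3-byte char #2 = E0 A6 A9.
Offset 5: leading byte 0xE3 = 11100011 → 3-byte char #3 = E3 81 BD.
Leading byte 0xE3 = 11100011 matches 1110xxxx → 3-byte sequence.
Byte 1: 0xE3 = 11100011, payload 0011 (4 bits).
Byte 2: 0x81 = 10000001 (10xxxxxx ✓), payload 000001.
Byte 3: 0xBD = 10111101 (10xxxxxx ✓), payload 111101.
Concatenate: 0011000001111101 = 0x307D (16 bits → U+307D).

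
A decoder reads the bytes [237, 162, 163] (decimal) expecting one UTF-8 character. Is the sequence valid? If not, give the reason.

invalid (encodes a surrogate (U+D800–U+DFFF))

Structurally a 3-byte sequence; payload = 0xD8A3.
But 0xD8A3 is in U+D800–U+DFFF, the surrogate range. Surrogates are not Unicode scalar values and are forbidden in UTF-8.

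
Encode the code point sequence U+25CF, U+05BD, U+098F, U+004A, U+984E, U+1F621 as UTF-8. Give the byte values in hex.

E2 97 8F D6 BD E0 A6 8F 4A E9 A1 8E F0 9F 98 A1

U+25CF: 3-byte form → E2 97 8F.
U+05BD: 2-byte form → D6 BD.
U+098F: 3-byte form → E0 A6 8F.
U+004A: 1-byte form → 4A.
U+984E: 3-byte form → E9 A1 8E.
U+1F621: 4-byte form → F0 9F 98 A1.
Concatenated (16 bytes): E2 97 8F D6 BD E0 A6 8F 4A E9 A1 8E F0 9F 98 A1.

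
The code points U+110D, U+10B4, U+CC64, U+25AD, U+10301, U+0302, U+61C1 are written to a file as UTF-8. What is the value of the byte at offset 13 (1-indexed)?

0xF0

1-indexed offset 13 is 0-indexed offset 12.
U+110D → 3-byte form E1 84 8D at offsets 0–2.
U+10B4 → 3-byte form E1 82 B4 at offsets 3–5.
U+CC64 → 3-byte form EC B1 A4 at offsets 6–8.
U+25AD → 3-byte form E2 96 AD at offsets 9–11.
U+10301 → 4-byte form F0 90 8C 81 at offsets 12–15.
Offset 12 falls in char 5's range; it's byte 1 of F0 90 8C 81 = 0xF0.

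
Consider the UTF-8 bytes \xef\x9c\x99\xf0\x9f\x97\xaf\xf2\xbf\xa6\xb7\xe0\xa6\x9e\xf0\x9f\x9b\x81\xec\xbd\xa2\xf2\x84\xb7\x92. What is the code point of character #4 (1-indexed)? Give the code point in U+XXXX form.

U+099E

Offset 0: leading byte 0xEF = 11101111 → 3-byte char #1 = EF 9C 99.
Offset 3: leading byte 0xF0 = 11110000 → 4-byte char #2 = F0 9F 97 AF.
Offset 7: leading byte 0xF2 = 11110010 → 4-byte char #3 = F2 BF A6 B7.
Offset 11: leading byte 0xE0 = 11100000 → 3-byte char #4 = E0 A6 9E.
Leading byte 0xE0 = 11100000 matches 1110xxxx → 3-byte sequence.
Byte 1: 0xE0 = 11100000, payload 0000 (4 bits).
Byte 2: 0xA6 = 10100110 (10xxxxxx ✓), payload 100110.
Byte 3: 0x9E = 10011110 (10xxxxxx ✓), payload 011110.
Concatenate: 0000100110011110 = 0x99E (16 bits → U+099E).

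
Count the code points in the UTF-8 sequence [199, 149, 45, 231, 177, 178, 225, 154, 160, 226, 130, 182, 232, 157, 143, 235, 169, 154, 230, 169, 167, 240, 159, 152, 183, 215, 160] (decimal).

Byte at offset 0: 0xC7 = 11000111 → 2-byte char (#1). Advance 2.
Byte at offset 2: 0x2D = 00101101 → 1-byte char (#2). Advance 1.
Byte at offset 3: 0xE7 = 11100111 → 3-byte char (#3). Advance 3.
Byte at offset 6: 0xE1 = 11100001 → 3-byte char (#4). Advance 3.
Byte at offset 9: 0xE2 = 11100010 → 3-byte char (#5). Advance 3.
Byte at offset 12: 0xE8 = 11101000 → 3-byte char (#6). Advance 3.
Byte at offset 15: 0xEB = 11101011 → 3-byte char (#7). Advance 3.
Byte at offset 18: 0xE6 = 11100110 → 3-byte char (#8). Advance 3.
Byte at offset 21: 0xF0 = 11110000 → 4-byte char (#9). Advance 4.
Byte at offset 25: 0xD7 = 11010111 → 2-byte char (#10). Advance 2.
Reached end at offset 27 after 10 code points.

10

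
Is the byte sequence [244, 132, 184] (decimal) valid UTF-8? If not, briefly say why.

invalid (sequence truncated)

Leading byte 0xF4 = 11110100 → 4-byte form, but only 3 bytes are present.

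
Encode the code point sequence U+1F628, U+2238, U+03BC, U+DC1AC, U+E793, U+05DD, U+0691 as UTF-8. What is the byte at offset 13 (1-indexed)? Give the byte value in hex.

0xAC

1-indexed offset 13 is 0-indexed offset 12.
U+1F628 → 4-byte form F0 9F 98 A8 at offsets 0–3.
U+2238 → 3-byte form E2 88 B8 at offsets 4–6.
U+03BC → 2-byte form CE BC at offsets 7–8.
U+DC1AC → 4-byte form F3 9C 86 AC at offsets 9–12.
Offset 12 falls in char 4's range; it's byte 4 of F3 9C 86 AC = 0xAC.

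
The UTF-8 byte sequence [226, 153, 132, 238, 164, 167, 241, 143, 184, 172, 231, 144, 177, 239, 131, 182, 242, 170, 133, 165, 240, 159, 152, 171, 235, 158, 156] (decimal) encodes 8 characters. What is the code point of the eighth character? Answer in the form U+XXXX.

U+B79C

Offset 0: leading byte 0xE2 = 11100010 → 3-byte char #1 = E2 99 84.
Offset 3: leading byte 0xEE = 11101110 → 3-byte char #2 = EE A4 A7.
Offset 6: leading byte 0xF1 = 11110001 → 4-byte char #3 = F1 8F B8 AC.
Offset 10: leading byte 0xE7 = 11100111 → 3-byte char #4 = E7 90 B1.
Offset 13: leading byte 0xEF = 11101111 → 3-byte char #5 = EF 83 B6.
Offset 16: leading byte 0xF2 = 11110010 → 4-byte char #6 = F2 AA 85 A5.
Offset 20: leading byte 0xF0 = 11110000 → 4-byte char #7 = F0 9F 98 AB.
Offset 24: leading byte 0xEB = 11101011 → 3-byte char #8 = EB 9E 9C.
Leading byte 0xEB = 11101011 matches 1110xxxx → 3-byte sequence.
Byte 1: 0xEB = 11101011, payload 1011 (4 bits).
Byte 2: 0x9E = 10011110 (10xxxxxx ✓), payload 011110.
Byte 3: 0x9C = 10011100 (10xxxxxx ✓), payload 011100.
Concatenate: 1011011110011100 = 0xB79C (16 bits → U+B79C).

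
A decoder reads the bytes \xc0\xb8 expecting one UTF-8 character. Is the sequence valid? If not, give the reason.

invalid (overlong encoding)

Leading byte 0xC0 = 11000000 → 2-byte form.
Continuation bytes all match 10xxxxxx. Payload decodes to 0x38.
But 0x38 < 0x80, the minimum for a 2-byte sequence — this is an overlong encoding.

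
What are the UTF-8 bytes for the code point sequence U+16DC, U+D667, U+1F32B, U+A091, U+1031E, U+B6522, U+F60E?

E1 9B 9C ED 99 A7 F0 9F 8C AB EA 82 91 F0 90 8C 9E F2 B6 94 A2 EF 98 8E

U+16DC: 3-byte form → E1 9B 9C.
U+D667: 3-byte form → ED 99 A7.
U+1F32B: 4-byte form → F0 9F 8C AB.
U+A091: 3-byte form → EA 82 91.
U+1031E: 4-byte form → F0 90 8C 9E.
U+B6522: 4-byte form → F2 B6 94 A2.
U+F60E: 3-byte form → EF 98 8E.
Concatenated (24 bytes): E1 9B 9C ED 99 A7 F0 9F 8C AB EA 82 91 F0 90 8C 9E F2 B6 94 A2 EF 98 8E.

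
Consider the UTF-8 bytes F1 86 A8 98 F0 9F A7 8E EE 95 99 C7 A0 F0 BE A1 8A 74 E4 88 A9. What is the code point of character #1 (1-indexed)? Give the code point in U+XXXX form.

U+46A18

Offset 0: leading byte 0xF1 = 11110001 → 4-byte char #1 = F1 86 A8 98.
Leading byte 0xF1 = 11110001 matches 11110xxx → 4-byte sequence.
Byte 1: 0xF1 = 11110001, payload 001 (3 bits).
Byte 2: 0x86 = 10000110 (10xxxxxx ✓), payload 000110.
Byte 3: 0xA8 = 10101000 (10xxxxxx ✓), payload 101000.
Byte 4: 0x98 = 10011000 (10xxxxxx ✓), payload 011000.
Concatenate: 001000110101000011000 = 0x46A18 (21 bits → U+46A18).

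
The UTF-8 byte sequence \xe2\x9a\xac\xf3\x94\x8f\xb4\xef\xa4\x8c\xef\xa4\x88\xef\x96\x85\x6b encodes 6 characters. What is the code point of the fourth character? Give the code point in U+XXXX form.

Offset 0: leading byte 0xE2 = 11100010 → 3-byte char #1 = E2 9A AC.
Offset 3: leading byte 0xF3 = 11110011 → 4-byte char #2 = F3 94 8F B4.
Offset 7: leading byte 0xEF = 11101111 → 3-byte char #3 = EF A4 8C.
Offset 10: leading byte 0xEF = 11101111 → 3-byte char #4 = EF A4 88.
Leading byte 0xEF = 11101111 matches 1110xxxx → 3-byte sequence.
Byte 1: 0xEF = 11101111, payload 1111 (4 bits).
Byte 2: 0xA4 = 10100100 (10xxxxxx ✓), payload 100100.
Byte 3: 0x88 = 10001000 (10xxxxxx ✓), payload 001000.
Concatenate: 1111100100001000 = 0xF908 (16 bits → U+F908).

U+F908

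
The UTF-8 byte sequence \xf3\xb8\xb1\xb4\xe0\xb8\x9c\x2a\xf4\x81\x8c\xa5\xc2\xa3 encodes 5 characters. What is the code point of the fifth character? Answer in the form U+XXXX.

Offset 0: leading byte 0xF3 = 11110011 → 4-byte char #1 = F3 B8 B1 B4.
Offset 4: leading byte 0xE0 = 11100000 → 3-byte char #2 = E0 B8 9C.
Offset 7: leading byte 0x2A = 00101010 → 1-byte char #3 = 2A.
Offset 8: leading byte 0xF4 = 11110100 → 4-byte char #4 = F4 81 8C A5.
Offset 12: leading byte 0xC2 = 11000010 → 2-byte char #5 = C2 A3.
Leading byte 0xC2 = 11000010 matches 110xxxxx → 2-byte sequence.
Byte 1: 0xC2 = 11000010, payload 00010 (5 bits).
Byte 2: 0xA3 = 10100011 (10xxxxxx ✓), payload 100011.
Concatenate: 00010100011 = 0xA3 (11 bits → U+00A3).

U+00A3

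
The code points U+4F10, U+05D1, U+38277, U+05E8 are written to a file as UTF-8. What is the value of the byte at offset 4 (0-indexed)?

0x91

U+4F10 → 3-byte form E4 BC 90 at offsets 0–2.
U+05D1 → 2-byte form D7 91 at offsets 3–4.
Offset 4 falls in char 2's range; it's byte 2 of D7 91 = 0x91.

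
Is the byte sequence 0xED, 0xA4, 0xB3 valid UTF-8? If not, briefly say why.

invalid (encodes a surrogate (U+D800–U+DFFF))

Structurally a 3-byte sequence; payload = 0xD933.
But 0xD933 is in U+D800–U+DFFF, the surrogate range. Surrogates are not Unicode scalar values and are forbidden in UTF-8.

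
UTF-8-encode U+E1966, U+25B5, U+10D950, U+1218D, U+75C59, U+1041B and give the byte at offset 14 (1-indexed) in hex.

1-indexed offset 14 is 0-indexed offset 13.
U+E1966 → 4-byte form F3 A1 A5 A6 at offsets 0–3.
U+25B5 → 3-byte form E2 96 B5 at offsets 4–6.
U+10D950 → 4-byte form F4 8D A5 90 at offsets 7–10.
U+1218D → 4-byte form F0 92 86 8D at offsets 11–14.
Offset 13 falls in char 4's range; it's byte 3 of F0 92 86 8D = 0x86.

0x86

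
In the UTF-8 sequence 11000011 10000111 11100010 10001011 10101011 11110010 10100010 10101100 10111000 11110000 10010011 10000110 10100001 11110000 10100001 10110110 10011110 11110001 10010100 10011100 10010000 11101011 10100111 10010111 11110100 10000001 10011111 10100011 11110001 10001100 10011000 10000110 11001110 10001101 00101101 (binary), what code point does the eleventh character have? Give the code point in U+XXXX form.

U+002D

Offset 0: leading byte 0xC3 = 11000011 → 2-byte char #1 = C3 87.
Offset 2: leading byte 0xE2 = 11100010 → 3-byte char #2 = E2 8B AB.
Offset 5: leading byte 0xF2 = 11110010 → 4-byte char #3 = F2 A2 AC B8.
Offset 9: leading byte 0xF0 = 11110000 → 4-byte char #4 = F0 93 86 A1.
Offset 13: leading byte 0xF0 = 11110000 → 4-byte char #5 = F0 A1 B6 9E.
Offset 17: leading byte 0xF1 = 11110001 → 4-byte char #6 = F1 94 9C 90.
Offset 21: leading byte 0xEB = 11101011 → 3-byte char #7 = EB A7 97.
Offset 24: leading byte 0xF4 = 11110100 → 4-byte char #8 = F4 81 9F A3.
Offset 28: leading byte 0xF1 = 11110001 → 4-byte char #9 = F1 8C 98 86.
Offset 32: leading byte 0xCE = 11001110 → 2-byte char #10 = CE 8D.
Offset 34: leading byte 0x2D = 00101101 → 1-byte char #11 = 2D.
Leading byte 0x2D = 00101101 matches 0xxxxxxx → 1-byte sequence.
Byte 1: 0x2D = 00101101, payload 0101101 (7 bits).
Concatenate: 0101101 = 0x2D (7 bits → U+002D).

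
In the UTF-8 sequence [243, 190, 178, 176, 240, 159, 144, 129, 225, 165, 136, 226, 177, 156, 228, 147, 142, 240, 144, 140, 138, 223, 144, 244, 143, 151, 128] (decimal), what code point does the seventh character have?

U+07D0

Offset 0: leading byte 0xF3 = 11110011 → 4-byte char #1 = F3 BE B2 B0.
Offset 4: leading byte 0xF0 = 11110000 → 4-byte char #2 = F0 9F 90 81.
Offset 8: leading byte 0xE1 = 11100001 → 3-byte char #3 = E1 A5 88.
Offset 11: leading byte 0xE2 = 11100010 → 3-byte char #4 = E2 B1 9C.
Offset 14: leading byte 0xE4 = 11100100 → 3-byte char #5 = E4 93 8E.
Offset 17: leading byte 0xF0 = 11110000 → 4-byte char #6 = F0 90 8C 8A.
Offset 21: leading byte 0xDF = 11011111 → 2-byte char #7 = DF 90.
Leading byte 0xDF = 11011111 matches 110xxxxx → 2-byte sequence.
Byte 1: 0xDF = 11011111, payload 11111 (5 bits).
Byte 2: 0x90 = 10010000 (10xxxxxx ✓), payload 010000.
Concatenate: 11111010000 = 0x7D0 (11 bits → U+07D0).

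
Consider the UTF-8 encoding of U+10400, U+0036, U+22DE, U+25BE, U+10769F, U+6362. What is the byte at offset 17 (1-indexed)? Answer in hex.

1-indexed offset 17 is 0-indexed offset 16.
U+10400 → 4-byte form F0 90 90 80 at offsets 0–3.
U+0036 → 1-byte form 36 at offsets 4–4.
U+22DE → 3-byte form E2 8B 9E at offsets 5–7.
U+25BE → 3-byte form E2 96 BE at offsets 8–10.
U+10769F → 4-byte form F4 87 9A 9F at offsets 11–14.
U+6362 → 3-byte form E6 8D A2 at offsets 15–17.
Offset 16 falls in char 6's range; it's byte 2 of E6 8D A2 = 0x8D.

0x8D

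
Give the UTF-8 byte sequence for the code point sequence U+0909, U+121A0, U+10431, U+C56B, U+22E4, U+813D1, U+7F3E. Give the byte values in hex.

U+0909: 3-byte form → E0 A4 89.
U+121A0: 4-byte form → F0 92 86 A0.
U+10431: 4-byte form → F0 90 90 B1.
U+C56B: 3-byte form → EC 95 AB.
U+22E4: 3-byte form → E2 8B A4.
U+813D1: 4-byte form → F2 81 8F 91.
U+7F3E: 3-byte form → E7 BC BE.
Concatenated (24 bytes): E0 A4 89 F0 92 86 A0 F0 90 90 B1 EC 95 AB E2 8B A4 F2 81 8F 91 E7 BC BE.

E0 A4 89 F0 92 86 A0 F0 90 90 B1 EC 95 AB E2 8B A4 F2 81 8F 91 E7 BC BE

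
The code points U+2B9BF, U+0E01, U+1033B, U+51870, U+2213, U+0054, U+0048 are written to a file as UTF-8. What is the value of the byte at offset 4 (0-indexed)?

0xE0

U+2B9BF → 4-byte form F0 AB A6 BF at offsets 0–3.
U+0E01 → 3-byte form E0 B8 81 at offsets 4–6.
Offset 4 falls in char 2's range; it's byte 1 of E0 B8 81 = 0xE0.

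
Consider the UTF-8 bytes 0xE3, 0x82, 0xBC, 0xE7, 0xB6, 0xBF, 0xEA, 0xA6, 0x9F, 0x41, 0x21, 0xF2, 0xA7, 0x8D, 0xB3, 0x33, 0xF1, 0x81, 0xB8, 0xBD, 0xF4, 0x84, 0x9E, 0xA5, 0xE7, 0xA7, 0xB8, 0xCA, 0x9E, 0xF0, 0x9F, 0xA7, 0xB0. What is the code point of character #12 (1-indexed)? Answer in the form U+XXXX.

U+1F9F0

Offset 0: leading byte 0xE3 = 11100011 → 3-byte char #1 = E3 82 BC.
Offset 3: leading byte 0xE7 = 11100111 → 3-byte char #2 = E7 B6 BF.
Offset 6: leading byte 0xEA = 11101010 → 3-byte char #3 = EA A6 9F.
Offset 9: leading byte 0x41 = 01000001 → 1-byte char #4 = 41.
Offset 10: leading byte 0x21 = 00100001 → 1-byte char #5 = 21.
Offset 11: leading byte 0xF2 = 11110010 → 4-byte char #6 = F2 A7 8D B3.
Offset 15: leading byte 0x33 = 00110011 → 1-byte char #7 = 33.
Offset 16: leading byte 0xF1 = 11110001 → 4-byte char #8 = F1 81 B8 BD.
Offset 20: leading byte 0xF4 = 11110100 → 4-byte char #9 = F4 84 9E A5.
Offset 24: leading byte 0xE7 = 11100111 → 3-byte char #10 = E7 A7 B8.
Offset 27: leading byte 0xCA = 11001010 → 2-byte char #11 = CA 9E.
Offset 29: leading byte 0xF0 = 11110000 → 4-byte char #12 = F0 9F A7 B0.
Leading byte 0xF0 = 11110000 matches 11110xxx → 4-byte sequence.
Byte 1: 0xF0 = 11110000, payload 000 (3 bits).
Byte 2: 0x9F = 10011111 (10xxxxxx ✓), payload 011111.
Byte 3: 0xA7 = 10100111 (10xxxxxx ✓), payload 100111.
Byte 4: 0xB0 = 10110000 (10xxxxxx ✓), payload 110000.
Concatenate: 000011111100111110000 = 0x1F9F0 (21 bits → U+1F9F0).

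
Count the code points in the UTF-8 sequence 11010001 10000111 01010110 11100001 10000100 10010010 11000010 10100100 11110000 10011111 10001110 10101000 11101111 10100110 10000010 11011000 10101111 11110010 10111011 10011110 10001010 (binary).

8

Byte at offset 0: 0xD1 = 11010001 → 2-byte char (#1). Advance 2.
Byte at offset 2: 0x56 = 01010110 → 1-byte char (#2). Advance 1.
Byte at offset 3: 0xE1 = 11100001 → 3-byte char (#3). Advance 3.
Byte at offset 6: 0xC2 = 11000010 → 2-byte char (#4). Advance 2.
Byte at offset 8: 0xF0 = 11110000 → 4-byte char (#5). Advance 4.
Byte at offset 12: 0xEF = 11101111 → 3-byte char (#6). Advance 3.
Byte at offset 15: 0xD8 = 11011000 → 2-byte char (#7). Advance 2.
Byte at offset 17: 0xF2 = 11110010 → 4-byte char (#8). Advance 4.
Reached end at offset 21 after 8 code points.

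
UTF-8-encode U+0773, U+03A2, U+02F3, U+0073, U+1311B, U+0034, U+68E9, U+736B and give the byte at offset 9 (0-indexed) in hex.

0x84

U+0773 → 2-byte form DD B3 at offsets 0–1.
U+03A2 → 2-byte form CE A2 at offsets 2–3.
U+02F3 → 2-byte form CB B3 at offsets 4–5.
U+0073 → 1-byte form 73 at offsets 6–6.
U+1311B → 4-byte form F0 93 84 9B at offsets 7–10.
Offset 9 falls in char 5's range; it's byte 3 of F0 93 84 9B = 0x84.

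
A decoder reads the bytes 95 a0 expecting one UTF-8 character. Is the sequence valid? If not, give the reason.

invalid (continuation byte with no leading byte)

Byte 0x95 = 10010101 has the form 10xxxxxx — a continuation byte — but there is no preceding leading byte.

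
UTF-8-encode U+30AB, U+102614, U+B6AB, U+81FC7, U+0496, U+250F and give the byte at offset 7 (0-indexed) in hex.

U+30AB → 3-byte form E3 82 AB at offsets 0–2.
U+102614 → 4-byte form F4 82 98 94 at offsets 3–6.
U+B6AB → 3-byte form EB 9A AB at offsets 7–9.
Offset 7 falls in char 3's range; it's byte 1 of EB 9A AB = 0xEB.

0xEB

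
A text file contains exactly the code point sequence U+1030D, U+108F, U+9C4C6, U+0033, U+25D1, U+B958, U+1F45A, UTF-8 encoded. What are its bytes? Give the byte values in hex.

U+1030D: 4-byte form → F0 90 8C 8D.
U+108F: 3-byte form → E1 82 8F.
U+9C4C6: 4-byte form → F2 9C 93 86.
U+0033: 1-byte form → 33.
U+25D1: 3-byte form → E2 97 91.
U+B958: 3-byte form → EB A5 98.
U+1F45A: 4-byte form → F0 9F 91 9A.
Concatenated (22 bytes): F0 90 8C 8D E1 82 8F F2 9C 93 86 33 E2 97 91 EB A5 98 F0 9F 91 9A.

F0 90 8C 8D E1 82 8F F2 9C 93 86 33 E2 97 91 EB A5 98 F0 9F 91 9A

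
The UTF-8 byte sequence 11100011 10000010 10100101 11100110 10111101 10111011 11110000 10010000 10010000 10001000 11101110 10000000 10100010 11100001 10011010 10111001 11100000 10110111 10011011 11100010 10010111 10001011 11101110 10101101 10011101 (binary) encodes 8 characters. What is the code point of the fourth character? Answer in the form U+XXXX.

U+E022

Offset 0: leading byte 0xE3 = 11100011 → 3-byte char #1 = E3 82 A5.
Offset 3: leading byte 0xE6 = 11100110 → 3-byte char #2 = E6 BD BB.
Offset 6: leading byte 0xF0 = 11110000 → 4-byte char #3 = F0 90 90 88.
Offset 10: leading byte 0xEE = 11101110 → 3-byte char #4 = EE 80 A2.
Leading byte 0xEE = 11101110 matches 1110xxxx → 3-byte sequence.
Byte 1: 0xEE = 11101110, payload 1110 (4 bits).
Byte 2: 0x80 = 10000000 (10xxxxxx ✓), payload 000000.
Byte 3: 0xA2 = 10100010 (10xxxxxx ✓), payload 100010.
Concatenate: 1110000000100010 = 0xE022 (16 bits → U+E022).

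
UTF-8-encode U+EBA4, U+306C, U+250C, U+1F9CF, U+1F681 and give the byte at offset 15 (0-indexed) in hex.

U+EBA4 → 3-byte form EE AE A4 at offsets 0–2.
U+306C → 3-byte form E3 81 AC at offsets 3–5.
U+250C → 3-byte form E2 94 8C at offsets 6–8.
U+1F9CF → 4-byte form F0 9F A7 8F at offsets 9–12.
U+1F681 → 4-byte form F0 9F 9A 81 at offsets 13–16.
Offset 15 falls in char 5's range; it's byte 3 of F0 9F 9A 81 = 0x9A.

0x9A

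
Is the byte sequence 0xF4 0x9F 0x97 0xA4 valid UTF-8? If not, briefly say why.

invalid (encodes a value above U+10FFFF)

Leading byte 0xF4 = 11110100 → 4-byte form.
Payload = 0x11F5E4, which exceeds U+10FFFF, the maximum Unicode code point. (Leading bytes F5–FF, or F4 followed by ≥ 0x90, are invalid.)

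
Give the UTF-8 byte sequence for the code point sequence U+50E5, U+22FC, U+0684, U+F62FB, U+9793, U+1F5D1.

U+50E5: 3-byte form → E5 83 A5.
U+22FC: 3-byte form → E2 8B BC.
U+0684: 2-byte form → DA 84.
U+F62FB: 4-byte form → F3 B6 8B BB.
U+9793: 3-byte form → E9 9E 93.
U+1F5D1: 4-byte form → F0 9F 97 91.
Concatenated (19 bytes): E5 83 A5 E2 8B BC DA 84 F3 B6 8B BB E9 9E 93 F0 9F 97 91.

E5 83 A5 E2 8B BC DA 84 F3 B6 8B BB E9 9E 93 F0 9F 97 91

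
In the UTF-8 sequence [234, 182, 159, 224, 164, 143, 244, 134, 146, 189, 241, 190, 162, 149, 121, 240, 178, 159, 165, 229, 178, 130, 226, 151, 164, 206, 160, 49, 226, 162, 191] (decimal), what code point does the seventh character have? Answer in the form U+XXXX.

Offset 0: leading byte 0xEA = 11101010 → 3-byte char #1 = EA B6 9F.
Offset 3: leading byte 0xE0 = 11100000 → 3-byte char #2 = E0 A4 8F.
Offset 6: leading byte 0xF4 = 11110100 → 4-byte char #3 = F4 86 92 BD.
Offset 10: leading byte 0xF1 = 11110001 → 4-byte char #4 = F1 BE A2 95.
Offset 14: leading byte 0x79 = 01111001 → 1-byte char #5 = 79.
Offset 15: leading byte 0xF0 = 11110000 → 4-byte char #6 = F0 B2 9F A5.
Offset 19: leading byte 0xE5 = 11100101 → 3-byte char #7 = E5 B2 82.
Leading byte 0xE5 = 11100101 matches 1110xxxx → 3-byte sequence.
Byte 1: 0xE5 = 11100101, payload 0101 (4 bits).
Byte 2: 0xB2 = 10110010 (10xxxxxx ✓), payload 110010.
Byte 3: 0x82 = 10000010 (10xxxxxx ✓), payload 000010.
Concatenate: 0101110010000010 = 0x5C82 (16 bits → U+5C82).

U+5C82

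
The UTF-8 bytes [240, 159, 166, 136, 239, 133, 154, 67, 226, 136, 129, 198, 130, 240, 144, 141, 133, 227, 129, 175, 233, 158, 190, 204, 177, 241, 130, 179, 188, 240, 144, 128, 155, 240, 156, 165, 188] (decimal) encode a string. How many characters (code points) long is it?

12

Byte at offset 0: 0xF0 = 11110000 → 4-byte char (#1). Advance 4.
Byte at offset 4: 0xEF = 11101111 → 3-byte char (#2). Advance 3.
Byte at offset 7: 0x43 = 01000011 → 1-byte char (#3). Advance 1.
Byte at offset 8: 0xE2 = 11100010 → 3-byte char (#4). Advance 3.
Byte at offset 11: 0xC6 = 11000110 → 2-byte char (#5). Advance 2.
Byte at offset 13: 0xF0 = 11110000 → 4-byte char (#6). Advance 4.
Byte at offset 17: 0xE3 = 11100011 → 3-byte char (#7). Advance 3.
Byte at offset 20: 0xE9 = 11101001 → 3-byte char (#8). Advance 3.
Byte at offset 23: 0xCC = 11001100 → 2-byte char (#9). Advance 2.
Byte at offset 25: 0xF1 = 11110001 → 4-byte char (#10). Advance 4.
Byte at offset 29: 0xF0 = 11110000 → 4-byte char (#11). Advance 4.
Byte at offset 33: 0xF0 = 11110000 → 4-byte char (#12). Advance 4.
Reached end at offset 37 after 12 code points.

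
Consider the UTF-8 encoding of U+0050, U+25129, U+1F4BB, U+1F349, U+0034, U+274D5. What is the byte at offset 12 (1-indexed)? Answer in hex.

0x8D

1-indexed offset 12 is 0-indexed offset 11.
U+0050 → 1-byte form 50 at offsets 0–0.
U+25129 → 4-byte form F0 A5 84 A9 at offsets 1–4.
U+1F4BB → 4-byte form F0 9F 92 BB at offsets 5–8.
U+1F349 → 4-byte form F0 9F 8D 89 at offsets 9–12.
Offset 11 falls in char 4's range; it's byte 3 of F0 9F 8D 89 = 0x8D.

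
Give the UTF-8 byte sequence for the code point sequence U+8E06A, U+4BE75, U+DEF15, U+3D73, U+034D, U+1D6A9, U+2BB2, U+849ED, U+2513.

F2 8E 81 AA F1 8B B9 B5 F3 9E BC 95 E3 B5 B3 CD 8D F0 9D 9A A9 E2 AE B2 F2 84 A7 AD E2 94 93

U+8E06A: 4-byte form → F2 8E 81 AA.
U+4BE75: 4-byte form → F1 8B B9 B5.
U+DEF15: 4-byte form → F3 9E BC 95.
U+3D73: 3-byte form → E3 B5 B3.
U+034D: 2-byte form → CD 8D.
U+1D6A9: 4-byte form → F0 9D 9A A9.
U+2BB2: 3-byte form → E2 AE B2.
U+849ED: 4-byte form → F2 84 A7 AD.
U+2513: 3-byte form → E2 94 93.
Concatenated (31 bytes): F2 8E 81 AA F1 8B B9 B5 F3 9E BC 95 E3 B5 B3 CD 8D F0 9D 9A A9 E2 AE B2 F2 84 A7 AD E2 94 93.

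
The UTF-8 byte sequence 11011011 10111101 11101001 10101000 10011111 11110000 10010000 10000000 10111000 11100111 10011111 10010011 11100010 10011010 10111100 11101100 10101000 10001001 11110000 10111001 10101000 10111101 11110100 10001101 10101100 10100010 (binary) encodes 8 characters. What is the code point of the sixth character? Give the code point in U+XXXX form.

Offset 0: leading byte 0xDB = 11011011 → 2-byte char #1 = DB BD.
Offset 2: leading byte 0xE9 = 11101001 → 3-byte char #2 = E9 A8 9F.
Offset 5: leading byte 0xF0 = 11110000 → 4-byte char #3 = F0 90 80 B8.
Offset 9: leading byte 0xE7 = 11100111 → 3-byte char #4 = E7 9F 93.
Offset 12: leading byte 0xE2 = 11100010 → 3-byte char #5 = E2 9A BC.
Offset 15: leading byte 0xEC = 11101100 → 3-byte char #6 = EC A8 89.
Leading byte 0xEC = 11101100 matches 1110xxxx → 3-byte sequence.
Byte 1: 0xEC = 11101100, payload 1100 (4 bits).
Byte 2: 0xA8 = 10101000 (10xxxxxx ✓), payload 101000.
Byte 3: 0x89 = 10001001 (10xxxxxx ✓), payload 001001.
Concatenate: 1100101000001001 = 0xCA09 (16 bits → U+CA09).

U+CA09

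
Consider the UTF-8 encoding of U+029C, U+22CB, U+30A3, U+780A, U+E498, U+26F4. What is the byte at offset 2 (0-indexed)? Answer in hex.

0xE2

U+029C → 2-byte form CA 9C at offsets 0–1.
U+22CB → 3-byte form E2 8B 8B at offsets 2–4.
Offset 2 falls in char 2's range; it's byte 1 of E2 8B 8B = 0xE2.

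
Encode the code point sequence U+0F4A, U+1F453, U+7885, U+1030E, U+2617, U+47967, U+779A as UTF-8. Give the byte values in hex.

E0 BD 8A F0 9F 91 93 E7 A2 85 F0 90 8C 8E E2 98 97 F1 87 A5 A7 E7 9E 9A

U+0F4A: 3-byte form → E0 BD 8A.
U+1F453: 4-byte form → F0 9F 91 93.
U+7885: 3-byte form → E7 A2 85.
U+1030E: 4-byte form → F0 90 8C 8E.
U+2617: 3-byte form → E2 98 97.
U+47967: 4-byte form → F1 87 A5 A7.
U+779A: 3-byte form → E7 9E 9A.
Concatenated (24 bytes): E0 BD 8A F0 9F 91 93 E7 A2 85 F0 90 8C 8E E2 98 97 F1 87 A5 A7 E7 9E 9A.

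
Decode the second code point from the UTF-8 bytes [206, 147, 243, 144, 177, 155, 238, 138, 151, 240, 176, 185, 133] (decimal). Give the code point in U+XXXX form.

Offset 0: leading byte 0xCE = 11001110 → 2-byte char #1 = CE 93.
Offset 2: leading byte 0xF3 = 11110011 → 4-byte char #2 = F3 90 B1 9B.
Leading byte 0xF3 = 11110011 matches 11110xxx → 4-byte sequence.
Byte 1: 0xF3 = 11110011, payload 011 (3 bits).
Byte 2: 0x90 = 10010000 (10xxxxxx ✓), payload 010000.
Byte 3: 0xB1 = 10110001 (10xxxxxx ✓), payload 110001.
Byte 4: 0x9B = 10011011 (10xxxxxx ✓), payload 011011.
Concatenate: 011010000110001011011 = 0xD0C5B (21 bits → U+D0C5B).

U+D0C5B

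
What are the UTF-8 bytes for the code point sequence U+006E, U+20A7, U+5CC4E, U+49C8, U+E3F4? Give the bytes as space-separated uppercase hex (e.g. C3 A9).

U+006E: 1-byte form → 6E.
U+20A7: 3-byte form → E2 82 A7.
U+5CC4E: 4-byte form → F1 9C B1 8E.
U+49C8: 3-byte form → E4 A7 88.
U+E3F4: 3-byte form → EE 8F B4.
Concatenated (14 bytes): 6E E2 82 A7 F1 9C B1 8E E4 A7 88 EE 8F B4.

6E E2 82 A7 F1 9C B1 8E E4 A7 88 EE 8F B4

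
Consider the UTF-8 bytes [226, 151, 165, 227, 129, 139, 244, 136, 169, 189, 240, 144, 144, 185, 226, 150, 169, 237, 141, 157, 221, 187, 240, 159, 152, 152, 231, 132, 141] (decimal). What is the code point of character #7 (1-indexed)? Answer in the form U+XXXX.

U+077B

Offset 0: leading byte 0xE2 = 11100010 → 3-byte char #1 = E2 97 A5.
Offset 3: leading byte 0xE3 = 11100011 → 3-byte char #2 = E3 81 8B.
Offset 6: leading byte 0xF4 = 11110100 → 4-byte char #3 = F4 88 A9 BD.
Offset 10: leading byte 0xF0 = 11110000 → 4-byte char #4 = F0 90 90 B9.
Offset 14: leading byte 0xE2 = 11100010 → 3-byte char #5 = E2 96 A9.
Offset 17: leading byte 0xED = 11101101 → 3-byte char #6 = ED 8D 9D.
Offset 20: leading byte 0xDD = 11011101 → 2-byte char #7 = DD BB.
Leading byte 0xDD = 11011101 matches 110xxxxx → 2-byte sequence.
Byte 1: 0xDD = 11011101, payload 11101 (5 bits).
Byte 2: 0xBB = 10111011 (10xxxxxx ✓), payload 111011.
Concatenate: 11101111011 = 0x77B (11 bits → U+077B).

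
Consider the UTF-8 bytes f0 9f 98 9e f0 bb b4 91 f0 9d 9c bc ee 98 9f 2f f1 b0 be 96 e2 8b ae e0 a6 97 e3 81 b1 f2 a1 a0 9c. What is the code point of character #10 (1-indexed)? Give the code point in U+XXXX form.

U+A181C

Offset 0: leading byte 0xF0 = 11110000 → 4-byte char #1 = F0 9F 98 9E.
Offset 4: leading byte 0xF0 = 11110000 → 4-byte char #2 = F0 BB B4 91.
Offset 8: leading byte 0xF0 = 11110000 → 4-byte char #3 = F0 9D 9C BC.
Offset 12: leading byte 0xEE = 11101110 → 3-byte char #4 = EE 98 9F.
Offset 15: leading byte 0x2F = 00101111 → 1-byte char #5 = 2F.
Offset 16: leading byte 0xF1 = 11110001 → 4-byte char #6 = F1 B0 BE 96.
Offset 20: leading byte 0xE2 = 11100010 → 3-byte char #7 = E2 8B AE.
Offset 23: leading byte 0xE0 = 11100000 → 3-byte char #8 = E0 A6 97.
Offset 26: leading byte 0xE3 = 11100011 → 3-byte char #9 = E3 81 B1.
Offset 29: leading byte 0xF2 = 11110010 → 4-byte char #10 = F2 A1 A0 9C.
Leading byte 0xF2 = 11110010 matches 11110xxx → 4-byte sequence.
Byte 1: 0xF2 = 11110010, payload 010 (3 bits).
Byte 2: 0xA1 = 10100001 (10xxxxxx ✓), payload 100001.
Byte 3: 0xA0 = 10100000 (10xxxxxx ✓), payload 100000.
Byte 4: 0x9C = 10011100 (10xxxxxx ✓), payload 011100.
Concatenate: 010100001100000011100 = 0xA181C (21 bits → U+A181C).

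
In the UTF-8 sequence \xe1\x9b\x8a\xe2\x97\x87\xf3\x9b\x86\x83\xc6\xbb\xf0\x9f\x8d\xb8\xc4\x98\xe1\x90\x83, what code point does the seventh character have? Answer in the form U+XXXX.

U+1403

Offset 0: leading byte 0xE1 = 11100001 → 3-byte char #1 = E1 9B 8A.
Offset 3: leading byte 0xE2 = 11100010 → 3-byte char #2 = E2 97 87.
Offset 6: leading byte 0xF3 = 11110011 → 4-byte char #3 = F3 9B 86 83.
Offset 10: leading byte 0xC6 = 11000110 → 2-byte char #4 = C6 BB.
Offset 12: leading byte 0xF0 = 11110000 → 4-byte char #5 = F0 9F 8D B8.
Offset 16: leading byte 0xC4 = 11000100 → 2-byte char #6 = C4 98.
Offset 18: leading byte 0xE1 = 11100001 → 3-byte char #7 = E1 90 83.
Leading byte 0xE1 = 11100001 matches 1110xxxx → 3-byte sequence.
Byte 1: 0xE1 = 11100001, payload 0001 (4 bits).
Byte 2: 0x90 = 10010000 (10xxxxxx ✓), payload 010000.
Byte 3: 0x83 = 10000011 (10xxxxxx ✓), payload 000011.
Concatenate: 0001010000000011 = 0x1403 (16 bits → U+1403).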